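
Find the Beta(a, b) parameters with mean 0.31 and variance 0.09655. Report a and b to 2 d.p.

Write ν = a+b; then a = μν and Var = μ(1−μ)/(ν+1).
ν = μ(1−μ)/Var − 1 = 0.2139/0.09655 − 1 = 1.2154.
a = 0.31·1.2154 = 0.38, b = 0.69·1.2154 = 0.84.

a = 0.38, b = 0.84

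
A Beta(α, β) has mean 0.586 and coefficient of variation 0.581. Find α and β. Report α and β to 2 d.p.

σ = CV·μ = 0.581×0.586 = 0.34047, so σ² = 0.115917.
s+1 = μ(1−μ)/σ² = 0.242604/0.115917 = 2.0929, so s = α+β = 1.0929.
α = μs = 0.64, β = (1−μ)s = 0.45.

α = 0.64, β = 0.45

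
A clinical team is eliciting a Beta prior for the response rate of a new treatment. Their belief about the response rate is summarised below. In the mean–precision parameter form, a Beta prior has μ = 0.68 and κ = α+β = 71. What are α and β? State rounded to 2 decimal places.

α = 48.28, β = 22.72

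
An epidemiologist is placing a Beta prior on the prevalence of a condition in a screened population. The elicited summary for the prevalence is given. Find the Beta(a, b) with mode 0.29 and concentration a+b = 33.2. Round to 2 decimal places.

Since the density peak of Beta(a,b) is at (a−1)/(a+b−2),
a = 1 + 0.29(33.2−2) = 10.05 and b = 33.2 − 10.05 = 23.15.

a = 10.05, b = 23.15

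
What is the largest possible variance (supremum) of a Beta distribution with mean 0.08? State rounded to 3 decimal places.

0.074

For fixed mean μ the Beta variance is μ(1−μ)/(α+β+1), increasing as α+β decreases.
Its least upper bound (not attained) is μ(1−μ) = 0.08·0.92 = 0.074.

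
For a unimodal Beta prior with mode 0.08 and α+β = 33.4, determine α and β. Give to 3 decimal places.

α = 3.512, β = 29.888

Mode = (α−1)/(κ−2) with κ = α+β, so α−1 = 0.08·31.4 = 2.512.
α = 3.512; β = κ − α = 29.888.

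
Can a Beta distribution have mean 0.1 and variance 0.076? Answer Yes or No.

Yes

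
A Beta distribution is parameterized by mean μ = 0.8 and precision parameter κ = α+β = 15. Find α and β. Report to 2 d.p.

α = 12.00, β = 3.00

α = μκ = 0.8×15 = 12.00 and β = (1−μ)κ = 0.2×15 = 3.00.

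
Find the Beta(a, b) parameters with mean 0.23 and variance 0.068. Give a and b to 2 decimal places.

Let s = a+b. The Beta variance is μ(1−μ)/(s+1).
So s+1 = μ(1−μ)/σ² = (0.23×0.77)/0.068 = 0.1771/0.068 = 2.6044, giving s = 1.6044.
Then a = μs = 0.23×1.6044 = 0.37 and b = (1−μ)s = 0.77×1.6044 = 1.24.

a = 0.37, b = 1.24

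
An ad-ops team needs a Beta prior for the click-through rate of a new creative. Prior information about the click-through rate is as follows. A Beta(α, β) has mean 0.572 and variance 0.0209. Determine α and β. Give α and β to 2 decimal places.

Let s = α+β. The Beta variance is μ(1−μ)/(s+1).
So s+1 = μ(1−μ)/σ² = (0.572×0.428)/0.0209 = 0.244816/0.0209 = 11.7137, giving s = 10.7137.
Then α = μs = 0.572×10.7137 = 6.13 and β = (1−μ)s = 0.428×10.7137 = 4.59.

α = 6.13, β = 4.59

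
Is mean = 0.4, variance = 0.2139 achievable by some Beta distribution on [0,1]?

A Beta with mean μ has variance μ(1−μ)/(α+β+1) < μ(1−μ).
Here μ(1−μ) = 0.4×0.6 = 0.24, and 0.2139 < 0.24.

Yes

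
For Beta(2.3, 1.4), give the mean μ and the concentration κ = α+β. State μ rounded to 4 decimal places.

μ = 0.6216, κ = 3.7

κ = α+β = 2.3+1.4 = 3.7; μ = α/κ = 2.3/3.7 = 0.6216.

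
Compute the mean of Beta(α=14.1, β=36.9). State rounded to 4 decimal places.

E[X] = α/(α+β) = 14.1/51.0 = 0.2765.

0.2765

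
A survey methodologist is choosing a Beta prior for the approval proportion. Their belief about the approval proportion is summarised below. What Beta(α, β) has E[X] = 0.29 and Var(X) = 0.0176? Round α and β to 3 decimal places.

By moment matching, α+β = μ(1−μ)/σ² − 1 = (0.29·0.71)/0.0176 − 1 = 11.6989 − 1 = 10.6989.
Since α/(α+β) = μ, α = 0.29·10.6989 = 3.103 and β = 0.71·10.6989 = 7.596.

α = 3.103, β = 7.596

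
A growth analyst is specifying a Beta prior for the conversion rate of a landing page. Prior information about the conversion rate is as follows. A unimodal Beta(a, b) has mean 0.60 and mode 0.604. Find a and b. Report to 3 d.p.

With s = a+b: μ = a/s and mode = (a−1)/(s−2). Eliminating a = μs,
μs − 1 = m(s−2) ⇒ s(μ−m) = 1−2m ⇒ s = -0.208/-0.004 = 52.0000.
So a = μs = 31.200, b = (1−μ)s = 20.800.

a = 31.200, b = 20.800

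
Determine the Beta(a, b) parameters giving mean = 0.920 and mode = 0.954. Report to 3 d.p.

With s = a+b: μ = a/s and mode = (a−1)/(s−2). Eliminating a = μs,
μs − 1 = m(s−2) ⇒ s(μ−m) = 1−2m ⇒ s = -0.908/-0.034 = 26.7059.
So a = μs = 24.569, b = (1−μ)s = 2.136.

a = 24.569, b = 2.136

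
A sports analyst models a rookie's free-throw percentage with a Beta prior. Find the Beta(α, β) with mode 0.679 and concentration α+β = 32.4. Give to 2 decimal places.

Mode = (α−1)/(κ−2) with κ = α+β, so α−1 = 0.679·30.4 = 20.64.
α = 21.64; β = κ − α = 10.76.

α = 21.64, β = 10.76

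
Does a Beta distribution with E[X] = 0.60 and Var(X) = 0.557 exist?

No

A Beta with mean μ has variance μ(1−μ)/(α+β+1) < μ(1−μ).
Here μ(1−μ) = 0.60×0.40 = 0.2400, and 0.557 ≥ 0.2400.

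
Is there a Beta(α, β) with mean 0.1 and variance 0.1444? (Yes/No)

No

For any Beta, Var(X) < E[X]·(1−E[X]).
Here μ(1−μ) = 0.1×0.9 = 0.09, and 0.1444 ≥ 0.09.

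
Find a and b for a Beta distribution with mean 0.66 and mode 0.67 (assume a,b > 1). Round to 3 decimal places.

a = 22.440, b = 11.560

With s = a+b: μ = a/s and mode = (a−1)/(s−2). Eliminating a = μs,
μs − 1 = m(s−2) ⇒ s(μ−m) = 1−2m ⇒ s = -0.34/-0.01 = 34.0000.
So a = μs = 22.440, b = (1−μ)s = 11.560.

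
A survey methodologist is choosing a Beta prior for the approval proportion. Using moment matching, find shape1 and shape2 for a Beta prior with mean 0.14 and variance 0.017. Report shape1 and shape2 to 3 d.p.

shape1 = 0.852, shape2 = 5.231

By moment matching, shape1+shape2 = μ(1−μ)/σ² − 1 = (0.14·0.86)/0.017 − 1 = 7.0824 − 1 = 6.0824.
Since shape1/(shape1+shape2) = μ, shape1 = 0.14·6.0824 = 0.852 and shape2 = 0.86·6.0824 = 5.231.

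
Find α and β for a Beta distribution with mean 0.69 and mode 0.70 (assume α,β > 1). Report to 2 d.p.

α = 27.60, β = 12.40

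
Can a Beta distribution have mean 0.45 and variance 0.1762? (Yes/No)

Yes

For any Beta, Var(X) < E[X]·(1−E[X]).
Here μ(1−μ) = 0.45×0.55 = 0.2475, and 0.1762 < 0.2475.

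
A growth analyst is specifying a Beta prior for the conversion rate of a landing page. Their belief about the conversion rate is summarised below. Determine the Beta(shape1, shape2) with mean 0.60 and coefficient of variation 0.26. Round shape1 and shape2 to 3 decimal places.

shape1 = 5.317, shape2 = 3.545

Var = (CV·μ)² = (0.26×0.60)² = 0.024336.
shape1+shape2 = μ(1−μ)/Var − 1 = 0.2400/0.024336 − 1 = 8.8619.
Thus shape1 = 0.60·8.8619 = 5.317 and shape2 = 0.40·8.8619 = 3.545.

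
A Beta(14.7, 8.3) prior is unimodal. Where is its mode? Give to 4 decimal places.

0.6524

The density x^(α−1)(1−x)^(β−1) is maximised at (α−1)/(α+β−2) = 13.7/21.0 = 0.6524.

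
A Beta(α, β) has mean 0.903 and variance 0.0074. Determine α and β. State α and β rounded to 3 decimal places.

α = 9.785, β = 1.051

Write ν = α+β; then α = μν and Var = μ(1−μ)/(ν+1).
ν = μ(1−μ)/Var − 1 = 0.087591/0.0074 − 1 = 10.8366.
α = 0.903·10.8366 = 9.785, β = 0.097·10.8366 = 1.051.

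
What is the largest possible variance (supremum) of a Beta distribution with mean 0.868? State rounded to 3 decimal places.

For fixed mean μ the Beta variance is μ(1−μ)/(α+β+1), increasing as α+β decreases.
Its least upper bound (not attained) is μ(1−μ) = 0.868·0.132 = 0.115.

0.115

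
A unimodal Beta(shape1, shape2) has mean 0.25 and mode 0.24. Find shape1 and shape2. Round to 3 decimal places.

With s = shape1+shape2: μ = shape1/s and mode = (shape1−1)/(s−2). Eliminating shape1 = μs,
μs − 1 = m(s−2) ⇒ s(μ−m) = 1−2m ⇒ s = 0.52/0.01 = 52.0000.
So shape1 = μs = 13.000, shape2 = (1−μ)s = 39.000.

shape1 = 13.000, shape2 = 39.000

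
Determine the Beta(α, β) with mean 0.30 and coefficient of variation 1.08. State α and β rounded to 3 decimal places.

σ = CV·μ = 1.08×0.30 = 0.32400, so σ² = 0.104976.
s+1 = μ(1−μ)/σ² = 0.2100/0.104976 = 2.0005, so s = α+β = 1.0005.
α = μs = 0.300, β = (1−μ)s = 0.700.

α = 0.300, β = 0.700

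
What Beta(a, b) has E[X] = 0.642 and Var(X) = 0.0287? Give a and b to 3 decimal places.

a = 4.499, b = 2.509

By moment matching, a+b = μ(1−μ)/σ² − 1 = (0.642·0.358)/0.0287 − 1 = 8.0082 − 1 = 7.0082.
Since a/(a+b) = μ, a = 0.642·7.0082 = 4.499 and b = 0.358·7.0082 = 2.509.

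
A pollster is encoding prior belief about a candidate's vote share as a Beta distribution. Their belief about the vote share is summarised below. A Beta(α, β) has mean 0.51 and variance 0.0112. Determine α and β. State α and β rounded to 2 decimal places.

α = 10.87, β = 10.44

By moment matching, α+β = μ(1−μ)/σ² − 1 = (0.51·0.49)/0.0112 − 1 = 22.3125 − 1 = 21.3125.
Since α/(α+β) = μ, α = 0.51·21.3125 = 10.87 and β = 0.49·21.3125 = 10.44.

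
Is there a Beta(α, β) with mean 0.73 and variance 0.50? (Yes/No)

No

The Beta variance bound is σ² < μ(1−μ).
Here μ(1−μ) = 0.73×0.27 = 0.1971, and 0.50 ≥ 0.1971.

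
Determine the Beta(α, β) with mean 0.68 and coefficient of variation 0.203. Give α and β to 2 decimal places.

Var = (CV·μ)² = (0.203×0.68)² = 0.019055.
α+β = μ(1−μ)/Var − 1 = 0.2176/0.019055 − 1 = 10.4195.
Thus α = 0.68·10.4195 = 7.09 and β = 0.32·10.4195 = 3.33.

α = 7.09, β = 3.33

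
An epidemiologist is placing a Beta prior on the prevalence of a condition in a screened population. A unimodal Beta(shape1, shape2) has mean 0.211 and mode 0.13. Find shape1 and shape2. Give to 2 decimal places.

shape1 = 1.93, shape2 = 7.21

Let s = shape1+shape2. Mean gives shape1 = μs = 0.211s; mode gives (shape1−1)/(s−2) = 0.13.
Substituting: 0.211s − 1 = 0.13(s−2) = 0.13s − 0.26, so 0.081s = 0.74 and s = 9.1358.
Then shape1 = 0.211×9.1358 = 1.93 and shape2 = s−shape1 = 7.21.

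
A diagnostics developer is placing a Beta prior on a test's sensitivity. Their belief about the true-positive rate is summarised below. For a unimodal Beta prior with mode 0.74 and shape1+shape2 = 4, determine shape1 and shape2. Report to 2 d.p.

shape1 = 2.48, shape2 = 1.52

Since the density peak of Beta(shape1,shape2) is at (shape1−1)/(shape1+shape2−2),
shape1 = 1 + 0.74(4−2) = 2.48 and shape2 = 4 − 2.48 = 1.52.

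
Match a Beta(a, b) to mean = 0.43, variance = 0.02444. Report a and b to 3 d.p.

a = 3.882, b = 5.146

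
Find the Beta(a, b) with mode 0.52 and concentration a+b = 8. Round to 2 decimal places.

Mode = (a−1)/(κ−2) with κ = a+b, so a−1 = 0.52·6 = 3.12.
a = 4.12; b = κ − a = 3.88.

a = 4.12, b = 3.88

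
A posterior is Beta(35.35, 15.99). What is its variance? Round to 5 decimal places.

α+β = 51.34 and αβ = 565.2465, so Var = αβ/[(α+β)²(α+β+1)] = 565.2465/137957.541704 = 0.00410.

0.00410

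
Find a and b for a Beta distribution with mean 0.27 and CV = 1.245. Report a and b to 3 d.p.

σ = CV·μ = 1.245×0.27 = 0.33615, so σ² = 0.112997.
s+1 = μ(1−μ)/σ² = 0.1971/0.112997 = 1.7443, so s = a+b = 0.7443.
a = μs = 0.201, b = (1−μ)s = 0.543.

a = 0.201, b = 0.543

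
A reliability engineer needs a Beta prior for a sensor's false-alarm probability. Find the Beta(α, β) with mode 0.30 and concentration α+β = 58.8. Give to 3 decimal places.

Since the density peak of Beta(α,β) is at (α−1)/(α+β−2),
α = 1 + 0.30(58.8−2) = 18.040 and β = 58.8 − 18.040 = 40.760.

α = 18.040, β = 40.760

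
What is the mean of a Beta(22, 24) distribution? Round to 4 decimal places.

0.4783

E[X] = α/(α+β) = 22/46 = 0.4783.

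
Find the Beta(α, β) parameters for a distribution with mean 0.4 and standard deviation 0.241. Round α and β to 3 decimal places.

α = 1.253, β = 1.879

Variance = 0.241² = 0.058081. The moment-matching identity α+β = μ(1−μ)/Var − 1 gives
α+β = 0.24/0.058081 − 1 = 3.1322, so α = μ·3.1322 = 1.253 and β = (1−μ)·3.1322 = 1.879.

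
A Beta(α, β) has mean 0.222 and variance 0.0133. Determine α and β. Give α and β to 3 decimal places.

α = 2.661, β = 9.325

Let s = α+β. The Beta variance is μ(1−μ)/(s+1).
So s+1 = μ(1−μ)/σ² = (0.222×0.778)/0.0133 = 0.172716/0.0133 = 12.9862, giving s = 11.9862.
Then α = μs = 0.222×11.9862 = 2.661 and β = (1−μ)s = 0.778×11.9862 = 9.325.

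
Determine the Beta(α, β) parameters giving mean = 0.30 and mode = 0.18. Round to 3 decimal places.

Let s = α+β. Mean gives α = μs = 0.30s; mode gives (α−1)/(s−2) = 0.18.
Substituting: 0.30s − 1 = 0.18(s−2) = 0.18s − 0.36, so 0.12s = 0.64 and s = 5.3333.
Then α = 0.30×5.3333 = 1.600 and β = s−α = 3.733.

α = 1.600, β = 3.733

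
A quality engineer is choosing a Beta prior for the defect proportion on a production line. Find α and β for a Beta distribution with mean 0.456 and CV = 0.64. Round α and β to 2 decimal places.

α = 0.87, β = 1.04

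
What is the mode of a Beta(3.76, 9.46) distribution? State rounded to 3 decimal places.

0.246

With α,β > 1, mode = (α−1)/(α+β−2) = 2.76/11.22 = 0.246.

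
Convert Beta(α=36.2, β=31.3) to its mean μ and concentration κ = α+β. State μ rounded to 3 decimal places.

κ = α+β = 36.2+31.3 = 67.5; μ = α/κ = 36.2/67.5 = 0.536.

μ = 0.536, κ = 67.5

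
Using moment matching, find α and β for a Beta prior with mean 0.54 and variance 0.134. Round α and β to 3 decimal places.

Let s = α+β. The Beta variance is μ(1−μ)/(s+1).
So s+1 = μ(1−μ)/σ² = (0.54×0.46)/0.134 = 0.2484/0.134 = 1.8537, giving s = 0.8537.
Then α = μs = 0.54×0.8537 = 0.461 and β = (1−μ)s = 0.46×0.8537 = 0.393.

α = 0.461, β = 0.393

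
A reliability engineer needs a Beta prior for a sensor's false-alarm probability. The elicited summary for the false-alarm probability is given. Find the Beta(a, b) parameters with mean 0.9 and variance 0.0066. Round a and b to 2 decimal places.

Let s = a+b. The Beta variance is μ(1−μ)/(s+1).
So s+1 = μ(1−μ)/σ² = (0.9×0.1)/0.0066 = 0.09/0.0066 = 13.6364, giving s = 12.6364.
Then a = μs = 0.9×12.6364 = 11.37 and b = (1−μ)s = 0.1×12.6364 = 1.26.

a = 11.37, b = 1.26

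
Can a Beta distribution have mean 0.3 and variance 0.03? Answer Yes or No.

Yes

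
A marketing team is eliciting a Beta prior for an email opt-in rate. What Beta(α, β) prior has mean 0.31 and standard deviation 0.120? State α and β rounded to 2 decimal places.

Variance = 0.120² = 0.014400. The moment-matching identity α+β = μ(1−μ)/Var − 1 gives
α+β = 0.2139/0.014400 − 1 = 13.8542, so α = μ·13.8542 = 4.29 and β = (1−μ)·13.8542 = 9.56.

α = 4.29, β = 9.56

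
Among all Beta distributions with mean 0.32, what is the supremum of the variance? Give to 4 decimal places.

Var = μ(1−μ)/(α+β+1), which approaches μ(1−μ) as α+β → 0.
So the supremum is μ(1−μ) = 0.32×0.68 = 0.2176.

0.2176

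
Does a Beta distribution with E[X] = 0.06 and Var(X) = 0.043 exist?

Yes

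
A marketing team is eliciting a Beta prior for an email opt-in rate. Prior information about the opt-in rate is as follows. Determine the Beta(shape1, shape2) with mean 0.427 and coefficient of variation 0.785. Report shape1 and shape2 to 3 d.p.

shape1 = 0.503, shape2 = 0.675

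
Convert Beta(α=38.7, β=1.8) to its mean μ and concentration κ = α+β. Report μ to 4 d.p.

κ = α+β = 38.7+1.8 = 40.5; μ = α/κ = 38.7/40.5 = 0.9556.

μ = 0.9556, κ = 40.5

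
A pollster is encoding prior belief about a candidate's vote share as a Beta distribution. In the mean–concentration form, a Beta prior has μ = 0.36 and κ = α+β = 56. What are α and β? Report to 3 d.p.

α = 20.160, β = 35.840

α = μκ = 0.36×56 = 20.160 and β = (1−μ)κ = 0.64×56 = 35.840.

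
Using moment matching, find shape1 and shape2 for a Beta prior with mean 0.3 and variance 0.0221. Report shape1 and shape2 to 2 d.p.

By moment matching, shape1+shape2 = μ(1−μ)/σ² − 1 = (0.3·0.7)/0.0221 − 1 = 9.5023 − 1 = 8.5023.
Since shape1/(shape1+shape2) = μ, shape1 = 0.3·8.5023 = 2.55 and shape2 = 0.7·8.5023 = 5.95.

shape1 = 2.55, shape2 = 5.95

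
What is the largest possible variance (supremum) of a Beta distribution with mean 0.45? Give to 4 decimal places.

0.2475

Var = μ(1−μ)/(α+β+1), which approaches μ(1−μ) as α+β → 0.
So the supremum is μ(1−μ) = 0.45×0.55 = 0.2475.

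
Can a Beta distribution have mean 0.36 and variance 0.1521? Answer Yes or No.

The Beta variance bound is σ² < μ(1−μ).
Here μ(1−μ) = 0.36×0.64 = 0.2304, and 0.1521 < 0.2304.

Yes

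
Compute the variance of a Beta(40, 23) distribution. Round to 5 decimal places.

μ = 40/63 = 0.634921; Var = μ(1−μ)/(α+β+1) = 0.2317964/64 = 0.00362.

0.00362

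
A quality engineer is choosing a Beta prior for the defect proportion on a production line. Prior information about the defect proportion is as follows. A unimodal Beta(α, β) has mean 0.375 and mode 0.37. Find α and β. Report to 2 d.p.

α = 19.50, β = 32.50

Let s = α+β. Mean gives α = μs = 0.375s; mode gives (α−1)/(s−2) = 0.37.
Substituting: 0.375s − 1 = 0.37(s−2) = 0.37s − 0.74, so 0.005s = 0.26 and s = 52.0000.
Then α = 0.375×52.0000 = 19.50 and β = s−α = 32.50.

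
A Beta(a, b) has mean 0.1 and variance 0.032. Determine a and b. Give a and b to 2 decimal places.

a = 0.18, b = 1.63

By moment matching, a+b = μ(1−μ)/σ² − 1 = (0.1·0.9)/0.032 − 1 = 2.8125 − 1 = 1.8125.
Since a/(a+b) = μ, a = 0.1·1.8125 = 0.18 and b = 0.9·1.8125 = 1.63.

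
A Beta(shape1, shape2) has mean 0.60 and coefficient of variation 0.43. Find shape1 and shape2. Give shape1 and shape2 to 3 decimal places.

σ = CV·μ = 0.43×0.60 = 0.25800, so σ² = 0.066564.
s+1 = μ(1−μ)/σ² = 0.2400/0.066564 = 3.6056, so s = shape1+shape2 = 2.6056.
shape1 = μs = 1.563, shape2 = (1−μ)s = 1.042.

shape1 = 1.563, shape2 = 1.042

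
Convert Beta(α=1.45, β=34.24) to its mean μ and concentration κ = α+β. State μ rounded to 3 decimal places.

κ = α+β = 1.45+34.24 = 35.69; μ = α/κ = 1.45/35.69 = 0.041.

μ = 0.041, κ = 35.69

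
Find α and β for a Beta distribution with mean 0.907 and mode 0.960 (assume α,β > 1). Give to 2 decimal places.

α = 15.74, β = 1.61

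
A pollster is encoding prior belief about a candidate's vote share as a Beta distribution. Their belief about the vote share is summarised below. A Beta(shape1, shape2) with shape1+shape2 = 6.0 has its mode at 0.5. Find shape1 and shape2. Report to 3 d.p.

shape1 = 3.000, shape2 = 3.000

Mode = (shape1−1)/(κ−2) with κ = shape1+shape2, so shape1−1 = 0.5·4.0 = 2.000.
shape1 = 3.000; shape2 = κ − shape1 = 3.000.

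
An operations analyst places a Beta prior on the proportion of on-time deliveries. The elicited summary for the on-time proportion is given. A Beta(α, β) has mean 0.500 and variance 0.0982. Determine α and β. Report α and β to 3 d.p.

α = 0.773, β = 0.773

By moment matching, α+β = μ(1−μ)/σ² − 1 = (0.500·0.500)/0.0982 − 1 = 2.5458 − 1 = 1.5458.
Since α/(α+β) = μ, α = 0.500·1.5458 = 0.773 and β = 0.500·1.5458 = 0.773.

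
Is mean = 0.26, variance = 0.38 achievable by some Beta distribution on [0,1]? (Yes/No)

No

A Beta with mean μ has variance μ(1−μ)/(α+β+1) < μ(1−μ).
Here μ(1−μ) = 0.26×0.74 = 0.1924, and 0.38 ≥ 0.1924.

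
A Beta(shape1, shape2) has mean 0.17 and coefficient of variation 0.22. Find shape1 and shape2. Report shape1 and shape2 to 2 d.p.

Var = (CV·μ)² = (0.22×0.17)² = 0.001399.
shape1+shape2 = μ(1−μ)/Var − 1 = 0.1411/0.001399 − 1 = 99.8751.
Thus shape1 = 0.17·99.8751 = 16.98 and shape2 = 0.83·99.8751 = 82.90.

shape1 = 16.98, shape2 = 82.90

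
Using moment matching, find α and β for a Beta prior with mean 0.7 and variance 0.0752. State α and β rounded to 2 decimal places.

Write ν = α+β; then α = μν and Var = μ(1−μ)/(ν+1).
ν = μ(1−μ)/Var − 1 = 0.21/0.0752 − 1 = 1.7926.
α = 0.7·1.7926 = 1.25, β = 0.3·1.7926 = 0.54.

α = 1.25, β = 0.54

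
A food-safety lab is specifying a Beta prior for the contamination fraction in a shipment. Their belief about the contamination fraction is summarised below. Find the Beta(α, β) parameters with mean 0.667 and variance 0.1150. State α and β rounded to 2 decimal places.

Write ν = α+β; then α = μν and Var = μ(1−μ)/(ν+1).
ν = μ(1−μ)/Var − 1 = 0.222111/0.1150 − 1 = 0.9314.
α = 0.667·0.9314 = 0.62, β = 0.333·0.9314 = 0.31.

α = 0.62, β = 0.31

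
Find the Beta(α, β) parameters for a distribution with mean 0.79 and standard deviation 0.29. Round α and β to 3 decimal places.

σ² = 0.29² = 0.0841.
With s = α+β, Var = μ(1−μ)/(s+1), so s+1 = (0.79×0.21)/0.0841 = 1.9727 and s = 0.9727.
α = μs = 0.768, β = (1−μ)s = 0.204.

α = 0.768, β = 0.204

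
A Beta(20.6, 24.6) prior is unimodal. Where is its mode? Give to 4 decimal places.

0.4537

The density x^(α−1)(1−x)^(β−1) is maximised at (α−1)/(α+β−2) = 19.6/43.2 = 0.4537.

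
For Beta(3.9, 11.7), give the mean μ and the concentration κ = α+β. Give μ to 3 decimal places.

μ = 0.250, κ = 15.6

κ = α+β = 3.9+11.7 = 15.6; μ = α/κ = 3.9/15.6 = 0.250.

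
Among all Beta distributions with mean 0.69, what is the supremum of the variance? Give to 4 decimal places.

0.2139

For fixed mean μ the Beta variance is μ(1−μ)/(α+β+1), increasing as α+β decreases.
Its least upper bound (not attained) is μ(1−μ) = 0.69·0.31 = 0.2139.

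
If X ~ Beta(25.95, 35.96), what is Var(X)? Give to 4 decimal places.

0.0039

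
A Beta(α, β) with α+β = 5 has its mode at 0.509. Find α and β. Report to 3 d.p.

α = 2.527, β = 2.473

Mode = (α−1)/(κ−2) with κ = α+β, so α−1 = 0.509·3 = 1.527.
α = 2.527; β = κ − α = 2.473.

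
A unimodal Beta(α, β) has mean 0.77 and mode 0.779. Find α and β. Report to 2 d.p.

α = 47.74, β = 14.26

With s = α+β: μ = α/s and mode = (α−1)/(s−2). Eliminating α = μs,
μs − 1 = m(s−2) ⇒ s(μ−m) = 1−2m ⇒ s = -0.558/-0.009 = 62.0000.
So α = μs = 47.74, β = (1−μ)s = 14.26.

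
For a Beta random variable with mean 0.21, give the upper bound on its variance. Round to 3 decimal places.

0.166

For fixed mean μ the Beta variance is μ(1−μ)/(α+β+1), increasing as α+β decreases.
Its least upper bound (not attained) is μ(1−μ) = 0.21·0.79 = 0.166.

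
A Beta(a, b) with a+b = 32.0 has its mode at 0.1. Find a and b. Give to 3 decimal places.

a = 4.000, b = 28.000

Since the density peak of Beta(a,b) is at (a−1)/(a+b−2),
a = 1 + 0.1(32.0−2) = 4.000 and b = 32.0 − 4.000 = 28.000.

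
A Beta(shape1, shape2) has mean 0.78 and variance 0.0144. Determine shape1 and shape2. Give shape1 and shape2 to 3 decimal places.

shape1 = 8.515, shape2 = 2.402

By moment matching, shape1+shape2 = μ(1−μ)/σ² − 1 = (0.78·0.22)/0.0144 − 1 = 11.9167 − 1 = 10.9167.
Since shape1/(shape1+shape2) = μ, shape1 = 0.78·10.9167 = 8.515 and shape2 = 0.22·10.9167 = 2.402.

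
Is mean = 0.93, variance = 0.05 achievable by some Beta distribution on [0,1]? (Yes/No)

The Beta variance bound is σ² < μ(1−μ).
Here μ(1−μ) = 0.93×0.07 = 0.0651, and 0.05 < 0.0651.

Yes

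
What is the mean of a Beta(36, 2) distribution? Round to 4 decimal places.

0.9474

E[X] = α/(α+β) = 36/38 = 0.9474.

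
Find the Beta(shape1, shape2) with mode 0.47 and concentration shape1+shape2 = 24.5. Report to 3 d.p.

For shape1,shape2>1 the mode is (shape1−1)/(shape1+shape2−2), so shape1 = mode·(κ−2)+1 = 0.47×22.5+1 = 11.575.
And shape2 = (1−mode)·(κ−2)+1 = 0.53×22.5+1 = 12.925.

shape1 = 11.575, shape2 = 12.925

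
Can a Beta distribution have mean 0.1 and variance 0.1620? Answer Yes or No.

No

A Beta with mean μ has variance μ(1−μ)/(α+β+1) < μ(1−μ).
Here μ(1−μ) = 0.1×0.9 = 0.09, and 0.1620 ≥ 0.09.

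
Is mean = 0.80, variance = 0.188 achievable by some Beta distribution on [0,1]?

No

The Beta variance bound is σ² < μ(1−μ).
Here μ(1−μ) = 0.80×0.20 = 0.1600, and 0.188 ≥ 0.1600.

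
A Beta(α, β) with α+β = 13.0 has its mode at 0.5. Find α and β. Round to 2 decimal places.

α = 6.50, β = 6.50

Mode = (α−1)/(κ−2) with κ = α+β, so α−1 = 0.5·11.0 = 5.50.
α = 6.50; β = κ − α = 6.50.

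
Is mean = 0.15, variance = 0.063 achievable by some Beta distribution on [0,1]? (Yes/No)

A Beta with mean μ has variance μ(1−μ)/(α+β+1) < μ(1−μ).
Here μ(1−μ) = 0.15×0.85 = 0.1275, and 0.063 < 0.1275.

Yes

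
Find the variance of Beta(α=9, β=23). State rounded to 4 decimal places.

Var = αβ/[(α+β)²(α+β+1)] = (9×23)/(32²×33) = 207/33792 = 0.0061.

0.0061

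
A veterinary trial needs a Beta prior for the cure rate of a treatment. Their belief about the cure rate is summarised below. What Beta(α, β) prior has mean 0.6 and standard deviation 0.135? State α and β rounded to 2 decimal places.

α = 7.30, β = 4.87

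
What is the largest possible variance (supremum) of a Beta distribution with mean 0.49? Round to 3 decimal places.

0.250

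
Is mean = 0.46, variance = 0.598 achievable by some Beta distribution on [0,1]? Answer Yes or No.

No

A Beta with mean μ has variance μ(1−μ)/(α+β+1) < μ(1−μ).
Here μ(1−μ) = 0.46×0.54 = 0.2484, and 0.598 ≥ 0.2484.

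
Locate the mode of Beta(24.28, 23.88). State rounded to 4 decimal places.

With α,β > 1, mode = (α−1)/(α+β−2) = 23.28/46.16 = 0.5043.

0.5043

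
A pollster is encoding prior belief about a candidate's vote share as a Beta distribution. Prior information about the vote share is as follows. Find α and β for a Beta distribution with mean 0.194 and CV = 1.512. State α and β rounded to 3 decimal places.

α = 0.159, β = 0.659

σ = CV·μ = 1.512×0.194 = 0.29333, so σ² = 0.086041.
s+1 = μ(1−μ)/σ² = 0.156364/0.086041 = 1.8173, so s = α+β = 0.8173.
α = μs = 0.159, β = (1−μ)s = 0.659.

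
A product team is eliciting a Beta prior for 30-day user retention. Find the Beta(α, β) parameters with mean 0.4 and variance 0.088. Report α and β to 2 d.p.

By moment matching, α+β = μ(1−μ)/σ² − 1 = (0.4·0.6)/0.088 − 1 = 2.7273 − 1 = 1.7273.
Since α/(α+β) = μ, α = 0.4·1.7273 = 0.69 and β = 0.6·1.7273 = 1.04.

α = 0.69, β = 1.04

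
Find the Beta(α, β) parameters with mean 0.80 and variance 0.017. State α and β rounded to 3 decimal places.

α = 6.729, β = 1.682

By moment matching, α+β = μ(1−μ)/σ² − 1 = (0.80·0.20)/0.017 − 1 = 9.4118 − 1 = 8.4118.
Since α/(α+β) = μ, α = 0.80·8.4118 = 6.729 and β = 0.20·8.4118 = 1.682.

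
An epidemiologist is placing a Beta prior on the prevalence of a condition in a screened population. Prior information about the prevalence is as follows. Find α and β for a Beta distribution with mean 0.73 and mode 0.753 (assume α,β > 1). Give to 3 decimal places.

With s = α+β: μ = α/s and mode = (α−1)/(s−2). Eliminating α = μs,
μs − 1 = m(s−2) ⇒ s(μ−m) = 1−2m ⇒ s = -0.506/-0.023 = 22.0000.
So α = μs = 16.060, β = (1−μ)s = 5.940.

α = 16.060, β = 5.940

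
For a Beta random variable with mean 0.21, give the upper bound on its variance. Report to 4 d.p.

0.1659

Var = μ(1−μ)/(α+β+1), which approaches μ(1−μ) as α+β → 0.
So the supremum is μ(1−μ) = 0.21×0.79 = 0.1659.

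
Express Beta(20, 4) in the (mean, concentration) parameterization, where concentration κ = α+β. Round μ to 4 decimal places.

μ = 0.8333, κ = 24

κ = α+β = 20+4 = 24; μ = α/κ = 20/24 = 0.8333.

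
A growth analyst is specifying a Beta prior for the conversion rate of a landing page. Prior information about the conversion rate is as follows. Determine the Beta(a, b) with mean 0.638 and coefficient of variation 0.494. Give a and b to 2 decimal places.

Var = (CV·μ)² = (0.494×0.638)² = 0.099333.
a+b = μ(1−μ)/Var − 1 = 0.230956/0.099333 − 1 = 1.3251.
Thus a = 0.638·1.3251 = 0.85 and b = 0.362·1.3251 = 0.48.

a = 0.85, b = 0.48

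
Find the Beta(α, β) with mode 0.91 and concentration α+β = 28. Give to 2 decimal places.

For α,β>1 the mode is (α−1)/(α+β−2), so α = mode·(κ−2)+1 = 0.91×26+1 = 24.66.
And β = (1−mode)·(κ−2)+1 = 0.09×26+1 = 3.34.

α = 24.66, β = 3.34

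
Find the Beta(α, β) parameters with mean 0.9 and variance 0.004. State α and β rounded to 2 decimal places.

Write ν = α+β; then α = μν and Var = μ(1−μ)/(ν+1).
ν = μ(1−μ)/Var − 1 = 0.09/0.004 − 1 = 21.5000.
α = 0.9·21.5000 = 19.35, β = 0.1·21.5000 = 2.15.

α = 19.35, β = 2.15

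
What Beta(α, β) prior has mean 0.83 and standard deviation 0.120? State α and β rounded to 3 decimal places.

α = 7.303, β = 1.496

First σ² = 0.014400. Setting α = μn, β = (1−μ)n with n = α+β,
μ(1−μ)/(n+1) = 0.014400 ⇒ n+1 = 0.1411/0.014400 = 9.7986 ⇒ n = 8.7986.
Hence α = 0.83×8.7986 = 7.303, β = 0.17×8.7986 = 1.496.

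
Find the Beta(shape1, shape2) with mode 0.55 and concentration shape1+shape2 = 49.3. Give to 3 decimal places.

shape1 = 27.015, shape2 = 22.285

For shape1,shape2>1 the mode is (shape1−1)/(shape1+shape2−2), so shape1 = mode·(κ−2)+1 = 0.55×47.3+1 = 27.015.
And shape2 = (1−mode)·(κ−2)+1 = 0.45×47.3+1 = 22.285.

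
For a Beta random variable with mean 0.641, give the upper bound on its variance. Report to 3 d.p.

Var = μ(1−μ)/(α+β+1), which approaches μ(1−μ) as α+β → 0.
So the supremum is μ(1−μ) = 0.641×0.359 = 0.230.

0.230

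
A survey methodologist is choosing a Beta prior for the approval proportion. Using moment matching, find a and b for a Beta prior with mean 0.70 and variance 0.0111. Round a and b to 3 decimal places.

Let s = a+b. The Beta variance is μ(1−μ)/(s+1).
So s+1 = μ(1−μ)/σ² = (0.70×0.30)/0.0111 = 0.2100/0.0111 = 18.9189, giving s = 17.9189.
Then a = μs = 0.70×17.9189 = 12.543 and b = (1−μ)s = 0.30×17.9189 = 5.376.

a = 12.543, b = 5.376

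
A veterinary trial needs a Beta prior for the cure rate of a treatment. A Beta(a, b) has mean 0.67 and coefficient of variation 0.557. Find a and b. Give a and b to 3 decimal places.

a = 0.394, b = 0.194

Var = (CV·μ)² = (0.557×0.67)² = 0.139271.
a+b = μ(1−μ)/Var − 1 = 0.2211/0.139271 − 1 = 0.5876.
Thus a = 0.67·0.5876 = 0.394 and b = 0.33·0.5876 = 0.194.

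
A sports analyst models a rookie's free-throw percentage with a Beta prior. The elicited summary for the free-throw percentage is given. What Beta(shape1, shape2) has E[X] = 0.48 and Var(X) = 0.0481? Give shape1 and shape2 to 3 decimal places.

shape1 = 2.011, shape2 = 2.178

By moment matching, shape1+shape2 = μ(1−μ)/σ² − 1 = (0.48·0.52)/0.0481 − 1 = 5.1892 − 1 = 4.1892.
Since shape1/(shape1+shape2) = μ, shape1 = 0.48·4.1892 = 2.011 and shape2 = 0.52·4.1892 = 2.178.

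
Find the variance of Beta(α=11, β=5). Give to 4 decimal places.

0.0126

α+β = 16 and αβ = 55, so Var = αβ/[(α+β)²(α+β+1)] = 55/4352 = 0.0126.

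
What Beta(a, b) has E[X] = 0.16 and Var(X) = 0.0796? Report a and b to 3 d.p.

a = 0.110, b = 0.578

Write ν = a+b; then a = μν and Var = μ(1−μ)/(ν+1).
ν = μ(1−μ)/Var − 1 = 0.1344/0.0796 − 1 = 0.6884.
a = 0.16·0.6884 = 0.110, b = 0.84·0.6884 = 0.578.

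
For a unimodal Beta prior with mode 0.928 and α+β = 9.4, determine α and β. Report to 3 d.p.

Since the density peak of Beta(α,β) is at (α−1)/(α+β−2),
α = 1 + 0.928(9.4−2) = 7.867 and β = 9.4 − 7.867 = 1.533.

α = 7.867, β = 1.533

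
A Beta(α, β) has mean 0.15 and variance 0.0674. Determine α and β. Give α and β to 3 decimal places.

α = 0.134, β = 0.758

By moment matching, α+β = μ(1−μ)/σ² − 1 = (0.15·0.85)/0.0674 − 1 = 1.8917 − 1 = 0.8917.
Since α/(α+β) = μ, α = 0.15·0.8917 = 0.134 and β = 0.85·0.8917 = 0.758.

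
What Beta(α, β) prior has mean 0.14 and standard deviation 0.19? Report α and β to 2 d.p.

α = 0.33, β = 2.01

First σ² = 0.0361. Setting α = μn, β = (1−μ)n with n = α+β,
μ(1−μ)/(n+1) = 0.0361 ⇒ n+1 = 0.1204/0.0361 = 3.3352 ⇒ n = 2.3352.
Hence α = 0.14×2.3352 = 0.33, β = 0.86×2.3352 = 2.01.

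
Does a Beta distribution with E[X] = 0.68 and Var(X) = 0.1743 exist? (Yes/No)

A Beta with mean μ has variance μ(1−μ)/(α+β+1) < μ(1−μ).
Here μ(1−μ) = 0.68×0.32 = 0.2176, and 0.1743 < 0.2176.

Yes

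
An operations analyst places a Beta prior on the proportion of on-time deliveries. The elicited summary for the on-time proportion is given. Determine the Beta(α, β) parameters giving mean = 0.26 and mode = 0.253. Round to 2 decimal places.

With s = α+β: μ = α/s and mode = (α−1)/(s−2). Eliminating α = μs,
μs − 1 = m(s−2) ⇒ s(μ−m) = 1−2m ⇒ s = 0.494/0.007 = 70.5714.
So α = μs = 18.35, β = (1−μ)s = 52.22.

α = 18.35, β = 52.22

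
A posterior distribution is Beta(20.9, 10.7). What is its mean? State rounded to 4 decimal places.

0.6614

E[X] = α/(α+β) = 20.9/31.6 = 0.6614.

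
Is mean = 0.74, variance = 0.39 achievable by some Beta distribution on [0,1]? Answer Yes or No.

No

The Beta variance bound is σ² < μ(1−μ).
Here μ(1−μ) = 0.74×0.26 = 0.1924, and 0.39 ≥ 0.1924.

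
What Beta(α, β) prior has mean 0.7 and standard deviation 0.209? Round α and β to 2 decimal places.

σ² = 0.209² = 0.043681.
With s = α+β, Var = μ(1−μ)/(s+1), so s+1 = (0.7×0.3)/0.043681 = 4.8076 and s = 3.8076.
α = μs = 2.67, β = (1−μ)s = 1.14.

α = 2.67, β = 1.14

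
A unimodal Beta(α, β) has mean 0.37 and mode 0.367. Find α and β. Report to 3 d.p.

α = 32.807, β = 55.860

Let s = α+β. Mean gives α = μs = 0.37s; mode gives (α−1)/(s−2) = 0.367.
Substituting: 0.37s − 1 = 0.367(s−2) = 0.367s − 0.734, so 0.003s = 0.266 and s = 88.6667.
Then α = 0.37×88.6667 = 32.807 and β = s−α = 55.860.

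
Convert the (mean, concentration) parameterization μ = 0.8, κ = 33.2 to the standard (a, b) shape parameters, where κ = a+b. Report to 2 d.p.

a = 26.56, b = 6.64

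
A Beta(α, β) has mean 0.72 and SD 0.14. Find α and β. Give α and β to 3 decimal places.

First σ² = 0.0196. Setting α = μn, β = (1−μ)n with n = α+β,
μ(1−μ)/(n+1) = 0.0196 ⇒ n+1 = 0.2016/0.0196 = 10.2857 ⇒ n = 9.2857.
Hence α = 0.72×9.2857 = 6.686, β = 0.28×9.2857 = 2.600.

α = 6.686, β = 2.600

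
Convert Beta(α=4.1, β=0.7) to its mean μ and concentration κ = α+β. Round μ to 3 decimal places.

μ = 0.854, κ = 4.8

κ = α+β = 4.1+0.7 = 4.8; μ = α/κ = 4.1/4.8 = 0.854.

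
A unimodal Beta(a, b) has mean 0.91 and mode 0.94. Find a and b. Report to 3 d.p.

a = 26.693, b = 2.640

With s = a+b: μ = a/s and mode = (a−1)/(s−2). Eliminating a = μs,
μs − 1 = m(s−2) ⇒ s(μ−m) = 1−2m ⇒ s = -0.88/-0.03 = 29.3333.
So a = μs = 26.693, b = (1−μ)s = 2.640.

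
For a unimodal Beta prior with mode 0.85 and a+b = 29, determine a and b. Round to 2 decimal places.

Mode = (a−1)/(κ−2) with κ = a+b, so a−1 = 0.85·27 = 22.95.
a = 23.95; b = κ − a = 5.05.

a = 23.95, b = 5.05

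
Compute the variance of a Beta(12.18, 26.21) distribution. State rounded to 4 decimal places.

0.0055

μ = 12.18/38.39 = 0.317270; Var = μ(1−μ)/(α+β+1) = 0.2166098/39.39 = 0.0055.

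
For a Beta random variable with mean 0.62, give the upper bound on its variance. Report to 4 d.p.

0.2356

Var = μ(1−μ)/(α+β+1), which approaches μ(1−μ) as α+β → 0.
So the supremum is μ(1−μ) = 0.62×0.38 = 0.2356.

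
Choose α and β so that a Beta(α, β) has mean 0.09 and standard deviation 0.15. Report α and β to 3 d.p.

α = 0.238, β = 2.402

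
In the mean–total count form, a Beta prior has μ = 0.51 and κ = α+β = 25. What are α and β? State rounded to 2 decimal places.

α = 12.75, β = 12.25

α = μκ = 0.51×25 = 12.75 and β = (1−μ)κ = 0.49×25 = 12.25.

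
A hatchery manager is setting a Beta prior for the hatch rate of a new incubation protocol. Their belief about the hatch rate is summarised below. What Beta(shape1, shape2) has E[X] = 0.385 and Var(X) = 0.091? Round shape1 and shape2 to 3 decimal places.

By moment matching, shape1+shape2 = μ(1−μ)/σ² − 1 = (0.385·0.615)/0.091 − 1 = 2.6019 − 1 = 1.6019.
Since shape1/(shape1+shape2) = μ, shape1 = 0.385·1.6019 = 0.617 and shape2 = 0.615·1.6019 = 0.985.

shape1 = 0.617, shape2 = 0.985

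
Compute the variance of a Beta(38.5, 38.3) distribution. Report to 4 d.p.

0.0032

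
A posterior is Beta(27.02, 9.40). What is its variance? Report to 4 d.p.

μ = 27.02/36.42 = 0.741900; Var = μ(1−μ)/(α+β+1) = 0.1914844/37.42 = 0.0051.

0.0051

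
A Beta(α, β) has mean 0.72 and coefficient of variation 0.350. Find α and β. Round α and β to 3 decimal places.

α = 1.566, β = 0.609

σ = CV·μ = 0.350×0.72 = 0.25200, so σ² = 0.063504.
s+1 = μ(1−μ)/σ² = 0.2016/0.063504 = 3.1746, so s = α+β = 2.1746.
α = μs = 1.566, β = (1−μ)s = 0.609.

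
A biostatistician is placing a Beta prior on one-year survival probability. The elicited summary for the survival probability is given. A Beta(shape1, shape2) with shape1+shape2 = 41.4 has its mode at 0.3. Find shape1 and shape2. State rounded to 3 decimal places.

shape1 = 12.820, shape2 = 28.580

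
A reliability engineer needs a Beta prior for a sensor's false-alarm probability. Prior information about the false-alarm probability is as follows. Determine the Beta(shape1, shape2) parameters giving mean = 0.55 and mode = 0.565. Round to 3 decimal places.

shape1 = 4.767, shape2 = 3.900

With s = shape1+shape2: μ = shape1/s and mode = (shape1−1)/(s−2). Eliminating shape1 = μs,
μs − 1 = m(s−2) ⇒ s(μ−m) = 1−2m ⇒ s = -0.130/-0.015 = 8.6667.
So shape1 = μs = 4.767, shape2 = (1−μ)s = 3.900.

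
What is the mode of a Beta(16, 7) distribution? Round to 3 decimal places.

0.714

With α,β > 1, mode = (α−1)/(α+β−2) = 15/21 = 0.714.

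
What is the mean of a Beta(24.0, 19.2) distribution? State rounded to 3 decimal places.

0.556

The Beta mean is α/(α+β) = 24.0/(24.0+19.2) = 0.556.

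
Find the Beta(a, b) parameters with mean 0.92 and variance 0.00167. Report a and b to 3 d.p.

Write ν = a+b; then a = μν and Var = μ(1−μ)/(ν+1).
ν = μ(1−μ)/Var − 1 = 0.0736/0.00167 − 1 = 43.0719.
a = 0.92·43.0719 = 39.626, b = 0.08·43.0719 = 3.446.

a = 39.626, b = 3.446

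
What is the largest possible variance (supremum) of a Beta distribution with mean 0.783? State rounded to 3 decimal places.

0.170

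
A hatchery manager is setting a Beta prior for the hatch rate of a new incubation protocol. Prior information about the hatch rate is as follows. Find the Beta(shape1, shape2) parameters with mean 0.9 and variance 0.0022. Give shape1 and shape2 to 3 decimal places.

By moment matching, shape1+shape2 = μ(1−μ)/σ² − 1 = (0.9·0.1)/0.0022 − 1 = 40.9091 − 1 = 39.9091.
Since shape1/(shape1+shape2) = μ, shape1 = 0.9·39.9091 = 35.918 and shape2 = 0.1·39.9091 = 3.991.

shape1 = 35.918, shape2 = 3.991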